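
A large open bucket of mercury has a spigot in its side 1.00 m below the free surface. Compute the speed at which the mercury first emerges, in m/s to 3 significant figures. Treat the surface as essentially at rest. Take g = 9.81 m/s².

The surface is effectively still and both ends are open, so ½v² = gh and v = √(2·9.81·1.00) = 4.43 m/s.

v ≈ 4.43 m/s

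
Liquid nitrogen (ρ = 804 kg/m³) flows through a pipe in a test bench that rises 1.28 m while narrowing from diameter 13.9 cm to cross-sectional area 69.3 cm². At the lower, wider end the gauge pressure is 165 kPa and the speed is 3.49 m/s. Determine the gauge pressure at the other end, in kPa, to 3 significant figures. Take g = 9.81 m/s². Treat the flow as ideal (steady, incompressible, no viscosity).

P₂ ≈ 136 kPa

The volume flow rate is constant, so v₂ = (A₁/A₂)v₁ = (152/69.3)·3.49 = 7.64 m/s.
Applying Bernoulli between the two ends and solving for P₂: P₂ = P₁ + ½ρ(v₁² − v₂²) − ρgΔh.
P₂ = 165000 + ½·804·(3.49² − 7.64²) − 804·9.81·(+1.28) = 165000 + (-18600) − (10100) = 136000 Pa.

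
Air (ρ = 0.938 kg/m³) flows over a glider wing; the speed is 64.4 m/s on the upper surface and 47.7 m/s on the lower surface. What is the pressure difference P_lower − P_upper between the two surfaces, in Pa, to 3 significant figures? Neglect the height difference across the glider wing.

ΔP = 878 Pa

Bernoulli (same height): P_lower − P_upper = ½ρ(v_upper² − v_lower²).
ΔP = ½·0.938·(64.4² − 47.7²) = 878 Pa.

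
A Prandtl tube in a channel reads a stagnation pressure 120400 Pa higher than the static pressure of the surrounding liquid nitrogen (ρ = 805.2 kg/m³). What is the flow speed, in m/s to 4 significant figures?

17.29 m/s

Bernoulli between the free stream and the stagnation point: ½ρv² = P_stag − P_static.
v = √(2ΔP/ρ) = √(2·120400/805.2) = 17.29 m/s.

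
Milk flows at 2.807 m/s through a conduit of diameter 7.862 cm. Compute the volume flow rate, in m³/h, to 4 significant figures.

Q = A·v = 0.004855 m² × 2.807 m/s = 0.01363 m³/s.
Converting: 0.01363 m³/s × 3600 = 49.06 m³/h.

Q ≈ 49.06 m³/h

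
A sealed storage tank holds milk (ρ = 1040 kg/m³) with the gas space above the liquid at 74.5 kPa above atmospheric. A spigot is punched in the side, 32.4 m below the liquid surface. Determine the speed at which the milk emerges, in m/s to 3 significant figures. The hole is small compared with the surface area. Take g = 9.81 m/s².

27.9 m/s

Take point 1 at the surface (v₁ ≈ 0) and point 2 at the hole (at atmospheric pressure). Bernoulli: P₁ + ρg h = P_atm + ½ρv₂².
With P₁ − P_atm = 74500 Pa, v₂ = √(2gh + 2ΔP/ρ) = √(2·9.81·32.4 + 2·74500/1040) = 27.9 m/s.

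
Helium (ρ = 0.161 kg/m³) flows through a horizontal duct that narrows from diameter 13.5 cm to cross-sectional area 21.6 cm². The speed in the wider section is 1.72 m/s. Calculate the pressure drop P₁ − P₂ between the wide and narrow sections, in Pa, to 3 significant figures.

The volume flow rate is constant, so v₂ = (A₁/A₂)v₁ = (143/21.6)·1.72 = 11.4 m/s.
The pipe is horizontal, so Bernoulli reduces to P₁ + ½ρv₁² = P₂ + ½ρv₂².
P₁ − P₂ = ½·0.161·(11.4² − 1.72²) = ½·0.161·127 = 10.2 Pa.

ΔP ≈ 10.2 Pa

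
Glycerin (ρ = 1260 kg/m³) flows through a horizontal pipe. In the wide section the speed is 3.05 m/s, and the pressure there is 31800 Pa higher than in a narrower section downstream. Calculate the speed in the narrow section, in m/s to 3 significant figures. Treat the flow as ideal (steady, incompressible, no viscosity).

7.73 m/s

With h₁ = h₂, rearranging Bernoulli gives v₂ = √(v₁² + 2ΔP/ρ).
v₂ = √(3.05² + 2·31800/1260) = √(9.30 + 50.5) = 7.73 m/s.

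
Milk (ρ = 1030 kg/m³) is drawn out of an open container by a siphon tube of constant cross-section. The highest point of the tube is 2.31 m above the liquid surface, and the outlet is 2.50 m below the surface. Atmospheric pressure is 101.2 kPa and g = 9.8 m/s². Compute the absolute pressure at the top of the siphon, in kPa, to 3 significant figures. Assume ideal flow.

52.6 kPa

Bernoulli surface→outlet gives ½v² = g·h_out, so v = √(2·9.8·2.50) = 7.00 m/s.
Continuity keeps v the same throughout the tube; from surface to crest, P_atm + 0 = P_top + ½ρv² + ρg·h_top.
P_top = 101200 − ½·1030·7.00² − 1030·9.8·2.31 = 52600 Pa.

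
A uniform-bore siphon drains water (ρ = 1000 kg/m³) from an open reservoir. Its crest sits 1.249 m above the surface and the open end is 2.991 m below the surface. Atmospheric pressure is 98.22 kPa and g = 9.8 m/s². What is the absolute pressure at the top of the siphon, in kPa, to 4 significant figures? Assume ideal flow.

P_top = 56.67 kPa

From the surface to the outlet (both open to atmosphere, surface at rest): v = √(2g·h_out) = √(2·9.8·2.991) = 7.657 m/s.
With constant cross-section the crest speed equals v; applying Bernoulli from the surface up to the crest, P_top = P_atm − ½ρv² − ρg·h_top.
P_top = 98220 − ½·1000·7.657² − 1000·9.8·1.249 = 56670 Pa.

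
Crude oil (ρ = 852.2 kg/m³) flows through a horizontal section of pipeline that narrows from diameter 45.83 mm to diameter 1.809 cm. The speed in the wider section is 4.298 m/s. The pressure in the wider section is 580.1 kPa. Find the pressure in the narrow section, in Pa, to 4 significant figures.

Mass conservation (A₁v₁ = A₂v₂) gives v₂ = 4.298 × 16.50/2.570 = 27.59 m/s.
Along the horizontal streamline, P + ½ρv² is constant.
P₂ = P₁ − ½ρ(v₂² − v₁²) = 580100 − ½·852.2·(27.59² − 4.298²) = 580100 − 316400 = 263700 Pa.

P₂ = 263700 Pa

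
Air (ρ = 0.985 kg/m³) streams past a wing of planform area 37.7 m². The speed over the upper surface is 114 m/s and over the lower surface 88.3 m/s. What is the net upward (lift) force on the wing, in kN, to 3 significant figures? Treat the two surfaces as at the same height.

From P + ½ρv² = const at equal height, P_low − P_up = ½ρ(v_up² − v_low²).
ΔP = ½·0.985·(114² − 88.3²) = 2560 Pa.
Lift = ΔP · A = 2560 × 37.7 = 96500 N.

96.5 kN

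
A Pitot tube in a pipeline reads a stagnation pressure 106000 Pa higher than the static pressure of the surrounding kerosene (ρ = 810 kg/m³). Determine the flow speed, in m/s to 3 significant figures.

v ≈ 16.2 m/s

Bernoulli between the free stream and the stagnation point: ½ρv² = P_stag − P_static.
v = √(2ΔP/ρ) = √(2·106000/810) = 16.2 m/s.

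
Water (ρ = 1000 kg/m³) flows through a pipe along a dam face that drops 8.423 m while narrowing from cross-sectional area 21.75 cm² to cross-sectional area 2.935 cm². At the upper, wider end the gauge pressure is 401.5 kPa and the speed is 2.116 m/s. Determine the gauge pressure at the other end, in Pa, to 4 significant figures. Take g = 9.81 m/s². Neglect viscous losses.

Continuity gives A₁v₁ = A₂v₂, so v₂ = (21.75 cm²)/(2.935 cm²) × 2.116 m/s = 15.68 m/s.
Energy conservation along the streamline gives P₂ = P₁ − ½ρ(v₂² − v₁²) − ρg(h₂ − h₁).
P₂ = 401500 + ½·1000·(2.116² − 15.68²) − 1000·9.81·(−8.423) = 401500 + (-120700) − (-82630) = 363400 Pa.

P₂ ≈ 363400 Pa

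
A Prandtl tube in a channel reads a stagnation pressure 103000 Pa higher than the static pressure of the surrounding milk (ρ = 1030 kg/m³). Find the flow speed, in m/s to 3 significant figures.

v ≈ 14.1 m/s

Bernoulli between the free stream and the stagnation point: ½ρv² = P_stag − P_static.
v = √(2ΔP/ρ) = √(2·103000/1030) = 14.1 m/s.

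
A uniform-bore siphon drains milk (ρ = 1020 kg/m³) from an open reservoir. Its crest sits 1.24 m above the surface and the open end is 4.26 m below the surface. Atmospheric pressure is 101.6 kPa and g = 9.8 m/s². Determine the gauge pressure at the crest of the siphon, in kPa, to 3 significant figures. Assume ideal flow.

P_gauge = -55.0 kPa

Bernoulli surface→outlet gives ½v² = g·h_out, so v = √(2·9.8·4.26) = 9.14 m/s.
The bore is uniform, so the speed at the crest is the same v. Bernoulli surface→crest: P_atm = P_top + ½ρv² + ρg·h_top.
P_top = 101600 − ½·1020·9.14² − 1020·9.8·1.24 = 46600 Pa. So P_gauge = P_top − P_atm = -55000 Pa.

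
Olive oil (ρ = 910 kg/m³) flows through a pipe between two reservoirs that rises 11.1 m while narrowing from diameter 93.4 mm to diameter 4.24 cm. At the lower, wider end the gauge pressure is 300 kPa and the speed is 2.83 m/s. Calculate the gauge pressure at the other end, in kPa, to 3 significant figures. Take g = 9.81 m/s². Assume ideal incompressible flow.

The volume flow rate is constant, so v₂ = (A₁/A₂)v₁ = (68.5/14.1)·2.83 = 13.7 m/s.
Bernoulli: P₁ + ½ρv₁² + ρg h₁ = P₂ + ½ρv₂² + ρg h₂, so P₂ = P₁ + ½ρ(v₁² − v₂²) − ρg(h₂ − h₁).
P₂ = 300000 + ½·910·(2.83² − 13.7²) − 910·9.81·(+11.1) = 300000 + (-82200) − (99100) = 119000 Pa.

P₂ ≈ 119 kPa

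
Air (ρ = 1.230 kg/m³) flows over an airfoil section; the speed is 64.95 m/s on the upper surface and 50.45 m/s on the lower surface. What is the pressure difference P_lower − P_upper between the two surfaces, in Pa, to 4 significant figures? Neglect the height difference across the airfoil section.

Bernoulli (same height): P_lower − P_upper = ½ρ(v_upper² − v_lower²).
ΔP = ½·1.230·(64.95² − 50.45²) = 1029 Pa.

1029 Pa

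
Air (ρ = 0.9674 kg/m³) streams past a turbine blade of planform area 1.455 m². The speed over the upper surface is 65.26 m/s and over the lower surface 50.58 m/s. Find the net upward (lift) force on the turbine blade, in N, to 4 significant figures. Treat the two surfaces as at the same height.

From P + ½ρv² = const at equal height, P_low − P_up = ½ρ(v_up² − v_low²).
ΔP = ½·0.9674·(65.26² − 50.58²) = 822.5 Pa.
Lift = ΔP · A = 822.5 × 1.455 = 1197 N.

F ≈ 1197 N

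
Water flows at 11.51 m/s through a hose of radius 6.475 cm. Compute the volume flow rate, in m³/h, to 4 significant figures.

Q = A·v = 0.01317 m² × 11.51 m/s = 0.1516 m³/s.
Converting: 0.1516 m³/s × 3600 = 545.8 m³/h.

Q ≈ 545.8 m³/h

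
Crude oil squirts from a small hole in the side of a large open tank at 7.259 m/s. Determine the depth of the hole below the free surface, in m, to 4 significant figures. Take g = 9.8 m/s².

h = 2.688 m

Torricelli: v = √(2gh), so h = v²/(2g).
h = 7.259²/(2·9.8) = 52.69/19.60 = 2.688 m.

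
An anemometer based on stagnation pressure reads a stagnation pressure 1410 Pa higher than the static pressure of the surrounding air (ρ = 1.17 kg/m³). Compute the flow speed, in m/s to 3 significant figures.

v ≈ 49.1 m/s

Bernoulli between the free stream and the stagnation point: ½ρv² = P_stag − P_static.
v = √(2ΔP/ρ) = √(2·1410/1.17) = 49.1 m/s.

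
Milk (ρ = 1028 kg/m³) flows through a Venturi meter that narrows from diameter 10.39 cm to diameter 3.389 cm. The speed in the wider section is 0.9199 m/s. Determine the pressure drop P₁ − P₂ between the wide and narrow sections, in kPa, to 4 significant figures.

Mass conservation (A₁v₁ = A₂v₂) gives v₂ = 0.9199 × 84.79/9.021 = 8.646 m/s.
The pipe is horizontal, so Bernoulli reduces to P₁ + ½ρv₁² = P₂ + ½ρv₂².
P₁ − P₂ = ½·1028·(8.646² − 0.9199²) = ½·1028·73.91 = 37990 Pa.

37.99 kPa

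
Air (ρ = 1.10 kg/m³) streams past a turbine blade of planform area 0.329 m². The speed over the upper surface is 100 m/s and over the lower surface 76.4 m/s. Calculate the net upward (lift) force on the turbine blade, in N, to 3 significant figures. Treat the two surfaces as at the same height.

F ≈ 753 N

With equal heights on the two surfaces, Bernoulli gives P_lower − P_upper = ½ρ(v_upper² − v_lower²).
ΔP = ½·1.10·(100² − 76.4²) = 2290 Pa.
Lift = ΔP · A = 2290 × 0.329 = 753 N.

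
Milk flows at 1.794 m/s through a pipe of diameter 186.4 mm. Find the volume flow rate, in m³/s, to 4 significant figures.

Q = 0.04896 m³/s

Q = A·v = 0.02729 m² × 1.794 m/s = 0.04896 m³/s.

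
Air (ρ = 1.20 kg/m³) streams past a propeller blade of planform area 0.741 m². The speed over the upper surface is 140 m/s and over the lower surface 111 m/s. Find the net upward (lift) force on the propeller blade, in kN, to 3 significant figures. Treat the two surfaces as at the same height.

F ≈ 3.24 kN

With equal heights on the two surfaces, Bernoulli gives P_lower − P_upper = ½ρ(v_upper² − v_lower²).
ΔP = ½·1.20·(140² − 111²) = 4370 Pa.
Lift = ΔP · A = 4370 × 0.741 = 3240 N.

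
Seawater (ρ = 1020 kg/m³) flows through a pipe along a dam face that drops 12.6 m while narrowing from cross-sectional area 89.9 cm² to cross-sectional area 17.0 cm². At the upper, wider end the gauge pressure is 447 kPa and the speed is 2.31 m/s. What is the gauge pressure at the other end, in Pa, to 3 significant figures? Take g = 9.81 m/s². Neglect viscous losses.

P₂ = 500000 Pa

Mass conservation (A₁v₁ = A₂v₂) gives v₂ = 2.31 × 89.9/17.0 = 12.2 m/s.
Bernoulli: P₁ + ½ρv₁² + ρg h₁ = P₂ + ½ρv₂² + ρg h₂, so P₂ = P₁ + ½ρ(v₁² − v₂²) − ρg(h₂ − h₁).
P₂ = 447000 + ½·1020·(2.31² − 12.2²) − 1020·9.81·(−12.6) = 447000 + (-73400) − (-126000) = 500000 Pa.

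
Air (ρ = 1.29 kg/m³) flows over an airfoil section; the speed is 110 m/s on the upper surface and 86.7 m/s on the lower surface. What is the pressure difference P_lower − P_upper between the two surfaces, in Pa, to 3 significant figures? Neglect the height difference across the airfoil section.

With negligible Δh, P + ½ρv² is constant, so P_low − P_up = ½ρ(v_up² − v_low²).
ΔP = ½·1.29·(110² − 86.7²) = 2960 Pa.

ΔP = 2960 Pa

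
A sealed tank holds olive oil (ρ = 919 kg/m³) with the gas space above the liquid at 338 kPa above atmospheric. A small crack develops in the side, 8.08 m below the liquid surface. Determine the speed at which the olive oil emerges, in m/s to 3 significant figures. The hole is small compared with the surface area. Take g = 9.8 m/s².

v ≈ 29.9 m/s

Take point 1 at the surface (v₁ ≈ 0) and point 2 at the hole (at atmospheric pressure). Bernoulli: P₁ + ρg h = P_atm + ½ρv₂².
With P₁ − P_atm = 338000 Pa, v₂ = √(2gh + 2ΔP/ρ) = √(2·9.8·8.08 + 2·338000/919) = 29.9 m/s.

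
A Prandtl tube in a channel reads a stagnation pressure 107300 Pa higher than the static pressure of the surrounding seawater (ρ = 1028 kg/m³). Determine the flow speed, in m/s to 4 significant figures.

v ≈ 14.45 m/s

Bernoulli between the free stream and the stagnation point: ½ρv² = P_stag − P_static.
v = √(2ΔP/ρ) = √(2·107300/1028) = 14.45 m/s.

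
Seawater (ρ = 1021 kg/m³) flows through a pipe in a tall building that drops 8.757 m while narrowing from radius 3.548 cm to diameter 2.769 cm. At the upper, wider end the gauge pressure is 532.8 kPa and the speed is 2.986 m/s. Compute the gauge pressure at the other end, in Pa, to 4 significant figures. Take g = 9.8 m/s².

428700 Pa

By continuity, v₂ = v₁·A₁/A₂ = 2.986·(39.55/6.022) = 19.61 m/s.
Bernoulli: P₁ + ½ρv₁² + ρg h₁ = P₂ + ½ρv₂² + ρg h₂, so P₂ = P₁ + ½ρ(v₁² − v₂²) − ρg(h₂ − h₁).
P₂ = 532800 + ½·1021·(2.986² − 19.61²) − 1021·9.8·(−8.757) = 532800 + (-191800) − (-87620) = 428700 Pa.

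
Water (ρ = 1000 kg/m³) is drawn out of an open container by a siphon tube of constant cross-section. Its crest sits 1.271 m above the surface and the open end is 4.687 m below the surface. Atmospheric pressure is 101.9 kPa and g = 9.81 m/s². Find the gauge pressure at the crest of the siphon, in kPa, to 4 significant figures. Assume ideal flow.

P_gauge ≈ -58.45 kPa

The outlet speed comes from Torricelli: v = √(2g·4.687) = 9.590 m/s.
Continuity keeps v the same throughout the tube; from surface to crest, P_atm + 0 = P_top + ½ρv² + ρg·h_top.
P_top = 101900 − ½·1000·9.590² − 1000·9.81·1.271 = 43450 Pa. So P_gauge = P_top − P_atm = -58450 Pa.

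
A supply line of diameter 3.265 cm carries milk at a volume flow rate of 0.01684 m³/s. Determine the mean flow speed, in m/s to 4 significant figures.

v = 20.11 m/s

Q = 0.01684 m³/s = 0.01684 m³/s.
v = Q/A = 0.01684 / 0.0008373 = 20.11 m/s.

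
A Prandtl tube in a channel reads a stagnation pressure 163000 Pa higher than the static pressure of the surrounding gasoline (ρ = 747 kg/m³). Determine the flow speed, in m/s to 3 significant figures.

v = 20.9 m/s

Bernoulli between the free stream and the stagnation point: ½ρv² = P_stag − P_static.
v = √(2ΔP/ρ) = √(2·163000/747) = 20.9 m/s.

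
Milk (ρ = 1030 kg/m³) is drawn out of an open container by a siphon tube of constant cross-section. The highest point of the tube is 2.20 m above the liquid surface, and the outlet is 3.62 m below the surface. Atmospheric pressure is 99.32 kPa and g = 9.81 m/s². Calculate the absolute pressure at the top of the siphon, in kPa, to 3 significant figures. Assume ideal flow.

Bernoulli surface→outlet gives ½v² = g·h_out, so v = √(2·9.81·3.62) = 8.43 m/s.
Continuity keeps v the same throughout the tube; from surface to crest, P_atm + 0 = P_top + ½ρv² + ρg·h_top.
P_top = 99320 − ½·1030·8.43² − 1030·9.81·2.20 = 40500 Pa.

P_top ≈ 40.5 kPa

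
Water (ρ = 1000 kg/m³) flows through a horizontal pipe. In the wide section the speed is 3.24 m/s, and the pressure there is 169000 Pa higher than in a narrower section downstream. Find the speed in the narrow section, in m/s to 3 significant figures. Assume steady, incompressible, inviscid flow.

Along the level pipe P + ½ρv² is conserved, hence v₂² = v₁² + 2(P₁ − P₂)/ρ.
v₂ = √(3.24² + 2·169000/1000) = √(10.5 + 338) = 18.7 m/s.

v₂ = 18.7 m/s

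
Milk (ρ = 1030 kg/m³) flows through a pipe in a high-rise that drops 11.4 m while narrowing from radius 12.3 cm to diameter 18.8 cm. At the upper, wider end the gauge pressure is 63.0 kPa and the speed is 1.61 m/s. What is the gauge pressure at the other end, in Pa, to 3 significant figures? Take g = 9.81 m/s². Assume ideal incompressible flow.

P₂ ≈ 176000 Pa

The volume flow rate is constant, so v₂ = (A₁/A₂)v₁ = (475/278)·1.61 = 2.76 m/s.
Bernoulli: P₁ + ½ρv₁² + ρg h₁ = P₂ + ½ρv₂² + ρg h₂, so P₂ = P₁ + ½ρ(v₁² − v₂²) − ρg(h₂ − h₁).
P₂ = 63000 + ½·1030·(1.61² − 2.76²) − 1030·9.81·(−11.4) = 63000 + (-2580) − (-115000) = 176000 Pa.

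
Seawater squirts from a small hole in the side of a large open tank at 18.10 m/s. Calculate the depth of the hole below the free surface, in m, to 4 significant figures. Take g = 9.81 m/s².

h ≈ 16.70 m

Torricelli: v = √(2gh), so h = v²/(2g).
h = 18.10²/(2·9.81) = 327.6/19.62 = 16.70 m.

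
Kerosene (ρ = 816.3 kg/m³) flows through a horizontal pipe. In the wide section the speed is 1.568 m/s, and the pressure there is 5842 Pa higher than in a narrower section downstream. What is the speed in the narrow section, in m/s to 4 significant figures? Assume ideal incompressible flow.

v₂ = 4.095 m/s

With h₁ = h₂, rearranging Bernoulli gives v₂ = √(v₁² + 2ΔP/ρ).
v₂ = √(1.568² + 2·5842/816.3) = √(2.459 + 14.31) = 4.095 m/s.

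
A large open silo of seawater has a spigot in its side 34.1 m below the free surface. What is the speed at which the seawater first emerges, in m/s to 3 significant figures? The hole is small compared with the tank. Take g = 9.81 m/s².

Bernoulli from surface to hole (P equal, v_surface ≈ 0): v = √(2gh) = √(2×9.81×34.1) = 25.9 m/s.

v = 25.9 m/s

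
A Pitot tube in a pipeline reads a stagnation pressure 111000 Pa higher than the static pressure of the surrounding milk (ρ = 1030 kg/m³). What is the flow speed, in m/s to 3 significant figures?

The dynamic pressure equals the rise in static pressure at the stagnation point: ΔP = ½ρv².
v = √(2ΔP/ρ) = √(2·111000/1030) = 14.7 m/s.

v ≈ 14.7 m/s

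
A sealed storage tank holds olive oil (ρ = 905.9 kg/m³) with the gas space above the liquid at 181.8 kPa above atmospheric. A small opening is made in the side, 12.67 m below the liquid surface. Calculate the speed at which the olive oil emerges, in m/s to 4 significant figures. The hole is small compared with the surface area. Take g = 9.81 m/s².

v ≈ 25.49 m/s

Take point 1 at the surface (v₁ ≈ 0) and point 2 at the hole (at atmospheric pressure). Bernoulli: P₁ + ρg h = P_atm + ½ρv₂².
With P₁ − P_atm = 181800 Pa, v₂ = √(2gh + 2ΔP/ρ) = √(2·9.81·12.67 + 2·181800/905.9) = 25.49 m/s.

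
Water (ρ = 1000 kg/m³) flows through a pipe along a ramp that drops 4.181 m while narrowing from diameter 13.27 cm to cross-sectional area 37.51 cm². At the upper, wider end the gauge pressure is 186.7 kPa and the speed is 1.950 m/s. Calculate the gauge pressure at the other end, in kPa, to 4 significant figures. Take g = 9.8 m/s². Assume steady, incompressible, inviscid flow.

By continuity, v₂ = v₁·A₁/A₂ = 1.950·(138.3/37.51) = 7.190 m/s.
Energy conservation along the streamline gives P₂ = P₁ − ½ρ(v₂² − v₁²) − ρg(h₂ − h₁).
P₂ = 186700 + ½·1000·(1.950² − 7.190²) − 1000·9.8·(−4.181) = 186700 + (-23950) − (-40970) = 203700 Pa.

P₂ ≈ 203.7 kPa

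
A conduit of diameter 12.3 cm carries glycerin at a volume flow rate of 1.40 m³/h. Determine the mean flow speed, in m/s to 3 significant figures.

Q = 1.40 m³/h = 0.000389 m³/s.
v = Q/A = 0.000389 / 0.0119 = 0.0327 m/s.

v = 0.0327 m/s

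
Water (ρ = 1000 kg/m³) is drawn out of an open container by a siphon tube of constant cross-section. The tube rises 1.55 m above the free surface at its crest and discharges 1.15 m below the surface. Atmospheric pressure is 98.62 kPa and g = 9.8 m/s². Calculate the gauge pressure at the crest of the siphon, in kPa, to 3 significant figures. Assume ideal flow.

P_gauge ≈ -26.5 kPa

The outlet speed comes from Torricelli: v = √(2g·1.15) = 4.75 m/s.
Continuity keeps v the same throughout the tube; from surface to crest, P_atm + 0 = P_top + ½ρv² + ρg·h_top.
P_top = 98620 − ½·1000·4.75² − 1000·9.8·1.55 = 72200 Pa. So P_gauge = P_top − P_atm = -26500 Pa.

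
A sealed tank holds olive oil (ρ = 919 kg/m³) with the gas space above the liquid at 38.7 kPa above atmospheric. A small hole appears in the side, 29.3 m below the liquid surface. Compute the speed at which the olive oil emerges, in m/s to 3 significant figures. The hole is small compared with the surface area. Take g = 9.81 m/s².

25.7 m/s

Take point 1 at the surface (v₁ ≈ 0) and point 2 at the hole (at atmospheric pressure). Bernoulli: P₁ + ρg h = P_atm + ½ρv₂².
With P₁ − P_atm = 38700 Pa, v₂ = √(2gh + 2ΔP/ρ) = √(2·9.81·29.3 + 2·38700/919) = 25.7 m/s.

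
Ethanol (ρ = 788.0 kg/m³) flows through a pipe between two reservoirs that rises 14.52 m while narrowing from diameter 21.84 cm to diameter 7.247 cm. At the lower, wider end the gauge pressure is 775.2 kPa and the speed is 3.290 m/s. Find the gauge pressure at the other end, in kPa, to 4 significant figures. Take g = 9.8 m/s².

By continuity, v₂ = v₁·A₁/A₂ = 3.290·(374.6/41.25) = 29.88 m/s.
Applying Bernoulli between the two ends and solving for P₂: P₂ = P₁ + ½ρ(v₁² − v₂²) − ρgΔh.
P₂ = 775200 + ½·788.0·(3.290² − 29.88²) − 788.0·9.8·(+14.52) = 775200 + (-347500) − (112100) = 315600 Pa.

P₂ ≈ 315.6 kPa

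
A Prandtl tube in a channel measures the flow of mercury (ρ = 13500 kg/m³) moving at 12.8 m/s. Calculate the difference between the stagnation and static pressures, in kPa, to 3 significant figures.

The dynamic pressure equals the rise in static pressure at the stagnation point: ΔP = ½ρv².
ΔP = ½·13500·12.8² = 1110000 Pa.

ΔP = 1110 kPa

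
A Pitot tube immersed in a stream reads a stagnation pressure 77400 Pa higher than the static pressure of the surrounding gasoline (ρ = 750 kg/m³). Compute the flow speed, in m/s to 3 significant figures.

14.4 m/s

At the stagnation point the flow is brought to rest, so Bernoulli gives P_stag − P_static = ½ρv².
v = √(2ΔP/ρ) = √(2·77400/750) = 14.4 m/s.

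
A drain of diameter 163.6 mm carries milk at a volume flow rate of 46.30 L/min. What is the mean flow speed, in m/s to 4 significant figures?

Q = 46.30 L/min = 0.0007717 m³/s.
v = Q/A = 0.0007717 / 0.02102 = 0.03671 m/s.

v = 0.03671 m/s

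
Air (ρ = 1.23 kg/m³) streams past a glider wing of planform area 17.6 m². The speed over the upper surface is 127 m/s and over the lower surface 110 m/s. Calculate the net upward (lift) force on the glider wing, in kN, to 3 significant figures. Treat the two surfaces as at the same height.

From P + ½ρv² = const at equal height, P_low − P_up = ½ρ(v_up² − v_low²).
ΔP = ½·1.23·(127² − 110²) = 2480 Pa.
Lift = ΔP · A = 2480 × 17.6 = 43600 N.

F = 43.6 kN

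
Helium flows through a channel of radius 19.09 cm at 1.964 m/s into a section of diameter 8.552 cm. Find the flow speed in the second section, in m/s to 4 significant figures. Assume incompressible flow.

v₂ = 39.15 m/s

Mass conservation (A₁v₁ = A₂v₂) gives v₂ = 1.964 × 1145/57.44 = 39.15 m/s.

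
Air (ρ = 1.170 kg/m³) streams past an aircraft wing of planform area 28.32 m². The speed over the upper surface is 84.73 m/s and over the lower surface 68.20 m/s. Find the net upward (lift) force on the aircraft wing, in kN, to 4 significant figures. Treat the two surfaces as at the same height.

F = 41.88 kN

With equal heights on the two surfaces, Bernoulli gives P_lower − P_upper = ½ρ(v_upper² − v_lower²).
ΔP = ½·1.170·(84.73² − 68.20²) = 1479 Pa.
Lift = ΔP · A = 1479 × 28.32 = 41880 N.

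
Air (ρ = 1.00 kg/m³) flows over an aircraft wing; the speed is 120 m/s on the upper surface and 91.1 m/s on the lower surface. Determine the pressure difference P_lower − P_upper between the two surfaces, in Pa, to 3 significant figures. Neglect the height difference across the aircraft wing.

With negligible Δh, P + ½ρv² is constant, so P_low − P_up = ½ρ(v_up² − v_low²).
ΔP = ½·1.00·(120² − 91.1²) = 3050 Pa.

ΔP ≈ 3050 Pa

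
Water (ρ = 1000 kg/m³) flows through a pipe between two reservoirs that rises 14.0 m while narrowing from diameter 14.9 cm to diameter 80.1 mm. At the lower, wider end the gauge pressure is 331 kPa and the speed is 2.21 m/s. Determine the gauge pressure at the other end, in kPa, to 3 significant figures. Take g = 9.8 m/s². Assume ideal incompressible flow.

Continuity gives A₁v₁ = A₂v₂, so v₂ = (174 cm²)/(50.4 cm²) × 2.21 m/s = 7.65 m/s.
Energy conservation along the streamline gives P₂ = P₁ − ½ρ(v₂² − v₁²) − ρg(h₂ − h₁).
P₂ = 331000 + ½·1000·(2.21² − 7.65²) − 1000·9.8·(+14.0) = 331000 + (-26800) − (137000) = 167000 Pa.

167 kPa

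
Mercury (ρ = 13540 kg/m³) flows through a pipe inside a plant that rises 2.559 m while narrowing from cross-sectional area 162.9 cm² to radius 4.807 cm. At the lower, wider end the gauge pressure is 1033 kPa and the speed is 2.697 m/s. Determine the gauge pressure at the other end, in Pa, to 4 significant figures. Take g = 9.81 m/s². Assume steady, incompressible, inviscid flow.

P₂ ≈ 494400 Pa

Mass conservation (A₁v₁ = A₂v₂) gives v₂ = 2.697 × 162.9/72.59 = 6.052 m/s.
Applying Bernoulli between the two ends and solving for P₂: P₂ = P₁ + ½ρ(v₁² − v₂²) − ρgΔh.
P₂ = 1033000 + ½·13540·(2.697² − 6.052²) − 13540·9.81·(+2.559) = 1033000 + (-198700) − (339900) = 494400 Pa.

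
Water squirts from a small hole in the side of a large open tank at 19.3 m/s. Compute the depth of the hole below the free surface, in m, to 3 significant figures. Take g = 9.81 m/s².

h = 19.0 m

For a small hole in a large open tank, ½v² = gh, giving h = v²/(2g).
h = 19.3²/(2·9.81) = 372/19.62 = 19.0 m.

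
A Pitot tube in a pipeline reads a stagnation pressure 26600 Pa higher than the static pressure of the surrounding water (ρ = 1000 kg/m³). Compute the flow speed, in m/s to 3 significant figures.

Bernoulli between the free stream and the stagnation point: ½ρv² = P_stag − P_static.
v = √(2ΔP/ρ) = √(2·26600/1000) = 7.29 m/s.

v ≈ 7.29 m/s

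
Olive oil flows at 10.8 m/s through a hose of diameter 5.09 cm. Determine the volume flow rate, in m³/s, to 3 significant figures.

Q = 0.0220 m³/s

Q = A·v = 0.00203 m² × 10.8 m/s = 0.0220 m³/s.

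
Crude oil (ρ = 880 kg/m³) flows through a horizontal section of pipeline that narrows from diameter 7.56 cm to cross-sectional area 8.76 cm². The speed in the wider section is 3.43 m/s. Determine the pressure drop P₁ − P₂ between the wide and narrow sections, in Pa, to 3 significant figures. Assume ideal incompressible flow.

ΔP ≈ 131000 Pa

The volume flow rate is constant, so v₂ = (A₁/A₂)v₁ = (44.9/8.76)·3.43 = 17.6 m/s.
The pipe is horizontal, so Bernoulli reduces to P₁ + ½ρv₁² = P₂ + ½ρv₂².
P₁ − P₂ = ½·880·(17.6² − 3.43²) = ½·880·297 = 131000 Pa.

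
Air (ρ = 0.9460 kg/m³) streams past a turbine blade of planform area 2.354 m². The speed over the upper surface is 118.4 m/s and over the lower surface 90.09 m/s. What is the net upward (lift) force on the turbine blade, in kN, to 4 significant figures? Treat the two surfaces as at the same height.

F = 6.572 kN

The faster flow above has the lower pressure; Bernoulli (same height) gives ΔP = ½ρ(v_up² − v_low²).
ΔP = ½·0.9460·(118.4² − 90.09²) = 2792 Pa.
Lift = ΔP · A = 2792 × 2.354 = 6572 N.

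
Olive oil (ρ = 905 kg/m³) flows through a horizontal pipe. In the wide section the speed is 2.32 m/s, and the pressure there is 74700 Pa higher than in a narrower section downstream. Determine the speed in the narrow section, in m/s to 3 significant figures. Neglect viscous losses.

v₂ ≈ 13.1 m/s

Horizontal Bernoulli: P₁ + ½ρv₁² = P₂ + ½ρv₂², so v₂² = v₁² + 2(P₁ − P₂)/ρ.
v₂ = √(2.32² + 2·74700/905) = √(5.38 + 165) = 13.1 m/s.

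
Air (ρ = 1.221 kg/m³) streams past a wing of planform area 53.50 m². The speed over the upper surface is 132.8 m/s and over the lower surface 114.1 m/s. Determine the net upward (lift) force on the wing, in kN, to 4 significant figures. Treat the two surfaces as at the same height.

From P + ½ρv² = const at equal height, P_low − P_up = ½ρ(v_up² − v_low²).
ΔP = ½·1.221·(132.8² − 114.1²) = 2819 Pa.
Lift = ΔP · A = 2819 × 53.50 = 150800 N.

150.8 kN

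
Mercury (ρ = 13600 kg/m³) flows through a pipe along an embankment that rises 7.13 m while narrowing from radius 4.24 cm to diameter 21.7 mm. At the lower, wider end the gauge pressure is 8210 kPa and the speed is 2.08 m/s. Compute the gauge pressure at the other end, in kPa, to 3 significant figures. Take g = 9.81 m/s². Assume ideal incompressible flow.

Mass conservation (A₁v₁ = A₂v₂) gives v₂ = 2.08 × 56.5/3.70 = 31.8 m/s.
Bernoulli: P₁ + ½ρv₁² + ρg h₁ = P₂ + ½ρv₂² + ρg h₂, so P₂ = P₁ + ½ρ(v₁² − v₂²) − ρg(h₂ − h₁).
P₂ = 8210000 + ½·13600·(2.08² − 31.8²) − 13600·9.81·(+7.13) = 8210000 + (-6830000) − (951000) = 427000 Pa.

P₂ = 427 kPa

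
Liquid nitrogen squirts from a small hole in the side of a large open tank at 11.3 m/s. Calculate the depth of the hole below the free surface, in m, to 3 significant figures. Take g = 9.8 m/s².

h ≈ 6.51 m

Inverting v = √(2gh) gives h = v² / 2g.
h = 11.3²/(2·9.8) = 128/19.60 = 6.51 m.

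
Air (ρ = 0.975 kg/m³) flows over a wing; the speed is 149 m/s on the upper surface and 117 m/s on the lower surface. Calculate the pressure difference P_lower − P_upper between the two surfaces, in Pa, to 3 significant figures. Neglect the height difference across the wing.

Bernoulli (same height): P_lower − P_upper = ½ρ(v_upper² − v_lower²).
ΔP = ½·0.975·(149² − 117²) = 4150 Pa.

ΔP = 4150 Pa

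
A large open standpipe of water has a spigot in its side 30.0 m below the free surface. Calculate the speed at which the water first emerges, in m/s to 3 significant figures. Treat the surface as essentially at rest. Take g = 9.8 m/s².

With the surface at rest and both surface and jet at atmospheric pressure, Bernoulli gives ρg h = ½ρv², so v = √(2gh) = √(2·9.8·30.0) = 24.2 m/s.

v ≈ 24.2 m/s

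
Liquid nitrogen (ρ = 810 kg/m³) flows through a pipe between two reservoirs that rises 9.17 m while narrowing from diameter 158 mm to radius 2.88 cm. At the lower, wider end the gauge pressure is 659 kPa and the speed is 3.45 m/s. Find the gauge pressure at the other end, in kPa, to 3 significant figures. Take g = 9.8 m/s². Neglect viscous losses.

P₂ ≈ 318 kPa

Mass conservation (A₁v₁ = A₂v₂) gives v₂ = 3.45 × 196/26.1 = 26.0 m/s.
Energy conservation along the streamline gives P₂ = P₁ − ½ρ(v₂² − v₁²) − ρg(h₂ − h₁).
P₂ = 659000 + ½·810·(3.45² − 26.0²) − 810·9.8·(+9.17) = 659000 + (-268000) − (72800) = 318000 Pa.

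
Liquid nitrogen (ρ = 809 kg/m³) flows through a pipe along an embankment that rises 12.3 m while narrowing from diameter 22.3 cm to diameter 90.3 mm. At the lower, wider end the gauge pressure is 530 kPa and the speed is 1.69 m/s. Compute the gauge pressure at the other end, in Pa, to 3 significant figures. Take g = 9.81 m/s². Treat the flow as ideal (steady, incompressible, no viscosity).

P₂ = 391000 Pa

The volume flow rate is constant, so v₂ = (A₁/A₂)v₁ = (391/64.0)·1.69 = 10.3 m/s.
Bernoulli: P₁ + ½ρv₁² + ρg h₁ = P₂ + ½ρv₂² + ρg h₂, so P₂ = P₁ + ½ρ(v₁² − v₂²) − ρg(h₂ − h₁).
P₂ = 530000 + ½·809·(1.69² − 10.3²) − 809·9.81·(+12.3) = 530000 + (-41800) − (97600) = 391000 Pa.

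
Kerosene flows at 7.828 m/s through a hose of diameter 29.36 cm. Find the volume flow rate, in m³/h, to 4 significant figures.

Q = A·v = 0.06770 m² × 7.828 m/s = 0.5300 m³/s.
Converting: 0.5300 m³/s × 3600 = 1908 m³/h.

Q = 1908 m³/h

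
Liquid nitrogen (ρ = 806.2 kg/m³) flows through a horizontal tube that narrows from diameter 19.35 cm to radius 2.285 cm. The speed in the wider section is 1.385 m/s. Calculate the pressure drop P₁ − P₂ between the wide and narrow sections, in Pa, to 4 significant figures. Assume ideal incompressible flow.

Mass conservation (A₁v₁ = A₂v₂) gives v₂ = 1.385 × 294.1/16.40 = 24.83 m/s.
With no height change, Bernoulli's equation is P₁ + ½ρv₁² = P₂ + ½ρv₂².
P₁ − P₂ = ½·806.2·(24.83² − 1.385²) = ½·806.2·614.6 = 247800 Pa.

ΔP ≈ 247800 Pa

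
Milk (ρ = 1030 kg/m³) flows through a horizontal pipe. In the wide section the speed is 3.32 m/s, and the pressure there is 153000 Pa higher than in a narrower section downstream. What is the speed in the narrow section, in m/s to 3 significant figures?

Along the level pipe P + ½ρv² is conserved, hence v₂² = v₁² + 2(P₁ − P₂)/ρ.
v₂ = √(3.32² + 2·153000/1030) = √(11.0 + 297) = 17.6 m/s.

v₂ ≈ 17.6 m/s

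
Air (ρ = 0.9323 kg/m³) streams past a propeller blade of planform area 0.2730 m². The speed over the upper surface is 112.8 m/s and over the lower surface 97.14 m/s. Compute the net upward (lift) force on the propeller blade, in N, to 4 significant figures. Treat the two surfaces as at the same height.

From P + ½ρv² = const at equal height, P_low − P_up = ½ρ(v_up² − v_low²).
ΔP = ½·0.9323·(112.8² − 97.14²) = 1533 Pa.
Lift = ΔP · A = 1533 × 0.2730 = 418.4 N.

F ≈ 418.4 N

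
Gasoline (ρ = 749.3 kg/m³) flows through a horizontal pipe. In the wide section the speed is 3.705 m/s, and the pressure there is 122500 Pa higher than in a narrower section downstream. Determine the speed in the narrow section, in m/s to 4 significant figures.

v₂ ≈ 18.46 m/s

Along the level pipe P + ½ρv² is conserved, hence v₂² = v₁² + 2(P₁ − P₂)/ρ.
v₂ = √(3.705² + 2·122500/749.3) = √(13.73 + 327.0) = 18.46 m/s.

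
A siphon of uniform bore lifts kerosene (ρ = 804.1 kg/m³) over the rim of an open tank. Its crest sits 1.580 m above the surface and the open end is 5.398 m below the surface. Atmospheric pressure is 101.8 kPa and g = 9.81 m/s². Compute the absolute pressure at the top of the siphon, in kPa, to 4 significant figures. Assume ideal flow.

P_top ≈ 46.76 kPa

The outlet speed comes from Torricelli: v = √(2g·5.398) = 10.29 m/s.
The bore is uniform, so the speed at the crest is the same v. Bernoulli surface→crest: P_atm = P_top + ½ρv² + ρg·h_top.
P_top = 101800 − ½·804.1·10.29² − 804.1·9.81·1.580 = 46760 Pa.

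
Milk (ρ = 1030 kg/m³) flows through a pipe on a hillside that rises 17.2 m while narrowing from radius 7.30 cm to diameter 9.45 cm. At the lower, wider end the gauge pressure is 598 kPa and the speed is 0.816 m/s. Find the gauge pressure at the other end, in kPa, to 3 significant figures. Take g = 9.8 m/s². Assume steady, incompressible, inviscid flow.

Continuity gives A₁v₁ = A₂v₂, so v₂ = (167 cm²)/(70.1 cm²) × 0.816 m/s = 1.95 m/s.
Applying Bernoulli between the two ends and solving for P₂: P₂ = P₁ + ½ρ(v₁² − v₂²) − ρgΔh.
P₂ = 598000 + ½·1030·(0.816² − 1.95²) − 1030·9.8·(+17.2) = 598000 + (-1610) − (174000) = 423000 Pa.

P₂ ≈ 423 kPa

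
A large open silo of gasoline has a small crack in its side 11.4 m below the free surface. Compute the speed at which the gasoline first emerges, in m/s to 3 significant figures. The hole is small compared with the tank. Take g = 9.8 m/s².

The surface is effectively still and both ends are open, so ½v² = gh and v = √(2·9.8·11.4) = 14.9 m/s.

v ≈ 14.9 m/s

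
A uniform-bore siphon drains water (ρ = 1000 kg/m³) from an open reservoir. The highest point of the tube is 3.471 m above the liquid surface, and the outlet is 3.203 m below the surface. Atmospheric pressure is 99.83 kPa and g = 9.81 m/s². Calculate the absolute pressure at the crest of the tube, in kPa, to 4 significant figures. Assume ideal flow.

P_top ≈ 34.36 kPa

Bernoulli surface→outlet gives ½v² = g·h_out, so v = √(2·9.81·3.203) = 7.927 m/s.
With constant cross-section the crest speed equals v; applying Bernoulli from the surface up to the crest, P_top = P_atm − ½ρv² − ρg·h_top.
P_top = 99830 − ½·1000·7.927² − 1000·9.81·3.471 = 34360 Pa.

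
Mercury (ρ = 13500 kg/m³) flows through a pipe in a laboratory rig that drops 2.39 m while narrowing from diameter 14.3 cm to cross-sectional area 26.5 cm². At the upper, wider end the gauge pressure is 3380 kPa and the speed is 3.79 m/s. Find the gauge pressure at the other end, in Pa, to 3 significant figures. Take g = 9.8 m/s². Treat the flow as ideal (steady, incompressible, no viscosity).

By continuity, v₂ = v₁·A₁/A₂ = 3.79·(161/26.5) = 23.0 m/s.
Energy conservation along the streamline gives P₂ = P₁ − ½ρ(v₂² − v₁²) − ρg(h₂ − h₁).
P₂ = 3380000 + ½·13500·(3.79² − 23.0²) − 13500·9.8·(−2.39) = 3380000 + (-3460000) − (-316000) = 232000 Pa.

P₂ = 232000 Pa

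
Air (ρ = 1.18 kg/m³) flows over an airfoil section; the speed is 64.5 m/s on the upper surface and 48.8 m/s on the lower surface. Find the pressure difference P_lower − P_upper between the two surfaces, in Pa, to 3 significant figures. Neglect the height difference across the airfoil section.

1050 Pa

The pressure is lower where the speed is higher: ΔP = ½ρ(v_up² − v_low²).
ΔP = ½·1.18·(64.5² − 48.8²) = 1050 Pa.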